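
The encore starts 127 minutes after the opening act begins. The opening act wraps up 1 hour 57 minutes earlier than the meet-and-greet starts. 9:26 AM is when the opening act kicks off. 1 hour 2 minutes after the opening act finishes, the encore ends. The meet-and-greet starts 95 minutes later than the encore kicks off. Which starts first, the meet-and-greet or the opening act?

the opening act

The encore starts at 9:26 AM + 127 min = 11:33 AM.
The meet-and-greet starts at 11:33 AM + 95 min = 1:08 PM.
The meet-and-greet starts at 1:08 PM and the opening act starts at 9:26 AM, so the opening act is first.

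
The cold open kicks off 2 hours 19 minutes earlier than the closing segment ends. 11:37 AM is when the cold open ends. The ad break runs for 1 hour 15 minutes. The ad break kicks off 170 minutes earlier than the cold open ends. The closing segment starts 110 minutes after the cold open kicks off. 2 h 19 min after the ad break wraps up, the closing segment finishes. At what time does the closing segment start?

11:52 AM

The ad break starts at 11:37 AM − 170 min = 8:47 AM.
The ad break ends at 8:47 AM + 75 min = 10:02 AM.
The closing segment ends at 10:02 AM + 139 min = 12:21 PM.
The cold open starts at 12:21 PM − 139 min = 10:02 AM.
The closing segment starts at 10:02 AM + 110 min = 11:52 AM.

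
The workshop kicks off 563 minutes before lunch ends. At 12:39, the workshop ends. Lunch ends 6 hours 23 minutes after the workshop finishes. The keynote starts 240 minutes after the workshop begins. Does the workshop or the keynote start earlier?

Lunch ends at 12:39 + 383 min = 19:02.
The workshop starts at 19:02 − 563 min = 09:39.
The keynote starts at 09:39 + 240 min = 13:39.
The workshop starts at 09:39 and the keynote starts at 13:39, so the workshop is first.

the workshop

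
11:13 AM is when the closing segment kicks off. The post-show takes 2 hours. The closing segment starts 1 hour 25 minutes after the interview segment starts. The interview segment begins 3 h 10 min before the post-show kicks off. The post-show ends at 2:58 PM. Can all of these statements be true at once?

Yes

The post-show starts at 2:58 PM − 120 min = 12:58 PM.
The interview segment starts at 12:58 PM − 190 min = 9:48 AM.
The closing segment starts at 9:48 AM + 85 min = 11:13 AM.
That matches the stated 11:13 AM, so the schedule is consistent.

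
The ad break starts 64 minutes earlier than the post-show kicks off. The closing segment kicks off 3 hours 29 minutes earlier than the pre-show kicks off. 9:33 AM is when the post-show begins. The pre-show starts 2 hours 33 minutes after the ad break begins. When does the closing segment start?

The ad break starts at 9:33 AM − 64 min = 8:29 AM.
The pre-show starts at 8:29 AM + 153 min = 11:02 AM.
The closing segment starts at 11:02 AM − 209 min = 7:33 AM.

7:33 AM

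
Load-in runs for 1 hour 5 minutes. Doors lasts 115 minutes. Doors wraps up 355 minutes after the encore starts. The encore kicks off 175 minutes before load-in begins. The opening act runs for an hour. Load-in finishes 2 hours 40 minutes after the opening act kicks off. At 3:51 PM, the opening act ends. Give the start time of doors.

The opening act starts at 3:51 PM − 60 min = 2:51 PM.
Load-in ends at 2:51 PM + 160 min = 5:31 PM.
Load-in starts at 5:31 PM − 65 min = 4:26 PM.
The encore starts at 4:26 PM − 175 min = 1:31 PM.
Doors ends at 1:31 PM + 355 min = 7:26 PM.
Doors starts at 7:26 PM − 115 min = 5:31 PM.

5:31 PM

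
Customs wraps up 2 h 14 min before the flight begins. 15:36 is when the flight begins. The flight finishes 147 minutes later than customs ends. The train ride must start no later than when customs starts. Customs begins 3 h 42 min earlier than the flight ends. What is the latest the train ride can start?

12:07

Customs ends at 15:36 − 134 min = 13:22.
The flight ends at 13:22 + 147 min = 15:49.
Customs starts at 15:49 − 222 min = 12:07.
The train ride is bounded by customs, so the latest it can start is 12:07.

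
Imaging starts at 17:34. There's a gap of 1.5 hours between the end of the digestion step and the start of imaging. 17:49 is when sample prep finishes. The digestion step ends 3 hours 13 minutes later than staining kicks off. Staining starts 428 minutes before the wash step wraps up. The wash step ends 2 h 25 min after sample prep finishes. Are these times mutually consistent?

No

The wash step ends at 17:49 + 145 min = 20:14.
Staining starts at 20:14 − 428 min = 13:06.
The digestion step ends at 13:06 + 193 min = 16:19.
Imaging starts at 16:19 + 90 min = 17:49.
But imaging is also said to start at 17:34 — a 15-minute conflict.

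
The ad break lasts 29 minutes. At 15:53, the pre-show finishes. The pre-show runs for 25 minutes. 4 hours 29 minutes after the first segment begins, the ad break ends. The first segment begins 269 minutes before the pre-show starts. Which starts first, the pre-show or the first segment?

The pre-show starts at 15:53 − 25 min = 15:28.
The first segment starts at 15:28 − 269 min = 10:59.
The pre-show starts at 15:28 and the first segment starts at 10:59, so the first segment is first.

the first segment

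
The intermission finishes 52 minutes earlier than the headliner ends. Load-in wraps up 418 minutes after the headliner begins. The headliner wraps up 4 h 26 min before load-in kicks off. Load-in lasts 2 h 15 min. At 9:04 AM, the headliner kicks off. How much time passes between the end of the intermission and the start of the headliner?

35 minutes

Load-in ends at 9:04 AM + 418 min = 4:02 PM.
Load-in starts at 4:02 PM − 135 min = 1:47 PM.
The headliner ends at 1:47 PM − 266 min = 9:21 AM.
The intermission ends at 9:21 AM − 52 min = 8:29 AM.
From 8:29 AM to 9:04 AM is 35 minutes.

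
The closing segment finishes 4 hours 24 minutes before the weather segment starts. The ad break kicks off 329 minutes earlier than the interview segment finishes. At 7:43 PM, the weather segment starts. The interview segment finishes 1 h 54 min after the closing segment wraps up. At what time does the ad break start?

The closing segment ends at 7:43 PM − 264 min = 3:19 PM.
The interview segment ends at 3:19 PM + 114 min = 5:13 PM.
The ad break starts at 5:13 PM − 329 min = 11:44 AM.

11:44 AM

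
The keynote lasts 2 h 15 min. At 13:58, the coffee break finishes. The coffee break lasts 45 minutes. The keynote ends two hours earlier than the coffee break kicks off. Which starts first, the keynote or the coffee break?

the keynote

The coffee break starts at 13:58 − 45 min = 13:13.
The keynote ends at 13:13 − 120 min = 11:13.
The keynote starts at 11:13 − 135 min = 08:58.
The keynote starts at 08:58 and the coffee break starts at 13:13, so the keynote is first.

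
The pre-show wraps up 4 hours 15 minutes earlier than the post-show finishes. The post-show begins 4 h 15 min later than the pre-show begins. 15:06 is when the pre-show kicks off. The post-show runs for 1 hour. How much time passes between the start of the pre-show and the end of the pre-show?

The post-show starts at 15:06 + 255 min = 19:21.
The post-show ends at 19:21 + 60 min = 20:21.
The pre-show ends at 20:21 − 255 min = 16:06.
From 15:06 to 16:06 is 60 minutes.

60 minutes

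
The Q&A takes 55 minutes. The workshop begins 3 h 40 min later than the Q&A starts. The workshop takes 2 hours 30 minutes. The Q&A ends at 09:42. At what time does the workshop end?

The Q&A starts at 09:42 − 55 min = 08:47.
The workshop starts at 08:47 + 220 min = 12:27.
The workshop ends at 12:27 + 150 min = 14:57.

14:57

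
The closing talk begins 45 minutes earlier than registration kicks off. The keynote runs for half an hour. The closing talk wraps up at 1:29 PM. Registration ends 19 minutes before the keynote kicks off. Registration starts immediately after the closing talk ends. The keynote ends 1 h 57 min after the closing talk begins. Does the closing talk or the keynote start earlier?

Registration starts at 1:29 PM.
The closing talk starts at 1:29 PM − 45 min = 12:44 PM.
The keynote ends at 12:44 PM + 117 min = 2:41 PM.
The keynote starts at 2:41 PM − 30 min = 2:11 PM.
The closing talk starts at 12:44 PM and the keynote starts at 2:11 PM, so the closing talk is first.

the closing talk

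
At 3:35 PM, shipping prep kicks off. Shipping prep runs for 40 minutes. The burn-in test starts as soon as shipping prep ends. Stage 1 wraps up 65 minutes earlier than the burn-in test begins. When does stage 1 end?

Shipping prep ends at 3:35 PM + 40 min = 4:15 PM.
So the burn-in test starts at 4:15 PM.
Stage 1 ends at 4:15 PM − 65 min = 3:10 PM.

3:10 PM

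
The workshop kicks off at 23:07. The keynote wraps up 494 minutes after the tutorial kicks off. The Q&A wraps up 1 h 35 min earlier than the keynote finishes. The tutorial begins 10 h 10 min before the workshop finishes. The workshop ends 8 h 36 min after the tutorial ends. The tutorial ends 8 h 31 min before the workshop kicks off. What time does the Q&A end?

The tutorial ends at 23:07 − 511 min = 14:36.
The workshop ends at 14:36 + 516 min = 23:12.
The tutorial starts at 23:12 − 610 min = 13:02.
The keynote ends at 13:02 + 494 min = 21:16.
The Q&A ends at 21:16 − 95 min = 19:41.

19:41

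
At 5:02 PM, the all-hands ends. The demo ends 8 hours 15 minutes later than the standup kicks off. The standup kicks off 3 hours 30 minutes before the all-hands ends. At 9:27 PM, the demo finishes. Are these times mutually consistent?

The standup starts at 5:02 PM − 210 min = 1:32 PM.
The demo ends at 1:32 PM + 495 min = 9:47 PM.
But the demo is also said to end at 9:27 PM — a 20-minute conflict.

No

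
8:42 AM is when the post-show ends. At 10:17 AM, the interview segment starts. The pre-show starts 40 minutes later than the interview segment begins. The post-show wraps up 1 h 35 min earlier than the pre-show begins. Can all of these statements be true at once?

The pre-show starts at 10:17 AM + 40 min = 10:57 AM.
The post-show ends at 10:57 AM − 95 min = 9:22 AM.
But the post-show is also said to end at 8:42 AM — a 40-minute conflict.

No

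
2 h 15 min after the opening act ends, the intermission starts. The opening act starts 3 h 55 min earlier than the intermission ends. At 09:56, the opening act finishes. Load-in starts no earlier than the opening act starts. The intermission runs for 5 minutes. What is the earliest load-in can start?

The intermission starts at 09:56 + 135 min = 12:11.
The intermission ends at 12:11 + 5 min = 12:16.
The opening act starts at 12:16 − 235 min = 08:21.
Load-in is bounded by the opening act, so the earliest it can start is 08:21.

08:21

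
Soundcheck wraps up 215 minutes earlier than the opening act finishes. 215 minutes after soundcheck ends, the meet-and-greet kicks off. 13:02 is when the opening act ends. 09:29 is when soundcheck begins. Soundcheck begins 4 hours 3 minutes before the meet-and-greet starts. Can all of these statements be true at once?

Soundcheck ends at 13:02 − 215 min = 09:27.
The meet-and-greet starts at 09:27 + 215 min = 13:02.
Soundcheck starts at 13:02 − 243 min = 08:59.
But soundcheck is also said to start at 09:29 — a 30-minute conflict.

No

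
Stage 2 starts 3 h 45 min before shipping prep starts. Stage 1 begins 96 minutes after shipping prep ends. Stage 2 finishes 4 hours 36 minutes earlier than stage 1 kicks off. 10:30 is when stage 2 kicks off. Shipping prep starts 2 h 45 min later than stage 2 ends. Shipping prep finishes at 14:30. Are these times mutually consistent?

Yes

Stage 1 starts at 14:30 + 96 min = 16:06.
Stage 2 ends at 16:06 − 276 min = 11:30.
Shipping prep starts at 11:30 + 165 min = 14:15.
Stage 2 starts at 14:15 − 225 min = 10:30.
That matches the stated 10:30, so the schedule is consistent.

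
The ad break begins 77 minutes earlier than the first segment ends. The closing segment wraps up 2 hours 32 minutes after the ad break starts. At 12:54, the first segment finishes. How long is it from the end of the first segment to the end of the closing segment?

The ad break starts at 12:54 − 77 min = 11:37.
The closing segment ends at 11:37 + 152 min = 14:09.
From 12:54 to 14:09 is 75 minutes.

75 minutes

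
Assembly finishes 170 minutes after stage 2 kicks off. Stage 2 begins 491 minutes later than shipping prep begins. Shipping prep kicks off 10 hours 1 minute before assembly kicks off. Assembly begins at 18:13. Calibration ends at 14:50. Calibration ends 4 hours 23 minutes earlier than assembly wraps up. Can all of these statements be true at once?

Yes

Shipping prep starts at 18:13 − 601 min = 08:12.
Stage 2 starts at 08:12 + 491 min = 16:23.
Assembly ends at 16:23 + 170 min = 19:13.
Calibration ends at 19:13 − 263 min = 14:50.
That matches the stated 14:50, so the schedule is consistent.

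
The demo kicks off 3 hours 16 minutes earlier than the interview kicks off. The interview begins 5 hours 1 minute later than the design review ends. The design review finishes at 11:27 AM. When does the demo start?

The interview starts at 11:27 AM + 301 min = 4:28 PM.
The demo starts at 4:28 PM − 196 min = 1:12 PM.

1:12 PM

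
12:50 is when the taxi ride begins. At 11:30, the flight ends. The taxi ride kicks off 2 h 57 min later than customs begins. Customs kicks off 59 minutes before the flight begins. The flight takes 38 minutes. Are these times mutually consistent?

The flight starts at 11:30 − 38 min = 10:52.
Customs starts at 10:52 − 59 min = 09:53.
The taxi ride starts at 09:53 + 177 min = 12:50.
That matches the stated 12:50, so the schedule is consistent.

Yes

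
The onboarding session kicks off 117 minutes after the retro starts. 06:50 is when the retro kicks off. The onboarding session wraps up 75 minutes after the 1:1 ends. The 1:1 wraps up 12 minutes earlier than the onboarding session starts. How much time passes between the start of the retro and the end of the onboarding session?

The onboarding session starts at 06:50 + 117 min = 08:47.
The 1:1 ends at 08:47 − 12 min = 08:35.
The onboarding session ends at 08:35 + 75 min = 09:50.
From 06:50 to 09:50 is 180 minutes.

180 minutes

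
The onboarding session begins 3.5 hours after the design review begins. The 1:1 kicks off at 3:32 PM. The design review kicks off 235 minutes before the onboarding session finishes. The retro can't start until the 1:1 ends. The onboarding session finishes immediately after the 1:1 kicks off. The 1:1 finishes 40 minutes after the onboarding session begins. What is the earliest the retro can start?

3:47 PM

The onboarding session ends at 3:32 PM.
The design review starts at 3:32 PM − 235 min = 11:37 AM.
The onboarding session starts at 11:37 AM + 210 min = 3:07 PM.
The 1:1 ends at 3:07 PM + 40 min = 3:47 PM.
The retro is bounded by the 1:1, so the earliest it can start is 3:47 PM.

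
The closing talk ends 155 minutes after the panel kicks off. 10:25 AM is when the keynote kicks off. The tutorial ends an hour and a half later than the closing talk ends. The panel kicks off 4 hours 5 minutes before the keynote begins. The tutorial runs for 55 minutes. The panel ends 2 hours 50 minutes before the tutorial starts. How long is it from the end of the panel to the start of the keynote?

The panel starts at 10:25 AM − 245 min = 6:20 AM.
The closing talk ends at 6:20 AM + 155 min = 8:55 AM.
The tutorial ends at 8:55 AM + 90 min = 10:25 AM.
The tutorial starts at 10:25 AM − 55 min = 9:30 AM.
The panel ends at 9:30 AM − 170 min = 6:40 AM.
From 6:40 AM to 10:25 AM is 225 minutes.

225 minutes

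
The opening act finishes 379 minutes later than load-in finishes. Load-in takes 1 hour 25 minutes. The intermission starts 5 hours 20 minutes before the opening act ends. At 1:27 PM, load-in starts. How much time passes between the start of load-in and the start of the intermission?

Load-in ends at 1:27 PM + 85 min = 2:52 PM.
The opening act ends at 2:52 PM + 379 min = 9:11 PM.
The intermission starts at 9:11 PM − 320 min = 3:51 PM.
From 1:27 PM to 3:51 PM is 144 minutes.

144 minutes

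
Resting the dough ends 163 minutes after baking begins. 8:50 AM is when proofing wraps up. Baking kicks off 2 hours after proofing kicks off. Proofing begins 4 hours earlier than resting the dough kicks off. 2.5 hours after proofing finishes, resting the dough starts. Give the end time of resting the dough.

12:03 PM

Resting the dough starts at 8:50 AM + 150 min = 11:20 AM.
Proofing starts at 11:20 AM − 240 min = 7:20 AM.
Baking starts at 7:20 AM + 120 min = 9:20 AM.
Resting the dough ends at 9:20 AM + 163 min = 12:03 PM.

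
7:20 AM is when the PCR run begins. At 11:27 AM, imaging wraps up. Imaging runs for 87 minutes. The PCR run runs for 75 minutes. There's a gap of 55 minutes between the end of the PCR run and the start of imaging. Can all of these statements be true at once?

No

The PCR run ends at 7:20 AM + 75 min = 8:35 AM.
Imaging starts at 8:35 AM + 55 min = 9:30 AM.
Imaging ends at 9:30 AM + 87 min = 10:57 AM.
But imaging is also said to end at 11:27 AM — a 30-minute conflict.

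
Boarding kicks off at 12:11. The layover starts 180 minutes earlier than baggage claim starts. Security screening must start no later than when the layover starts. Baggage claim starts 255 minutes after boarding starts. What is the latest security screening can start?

Baggage claim starts at 12:11 + 255 min = 16:26.
The layover starts at 16:26 − 180 min = 13:26.
Security screening is bounded by the layover, so the latest it can start is 13:26.

13:26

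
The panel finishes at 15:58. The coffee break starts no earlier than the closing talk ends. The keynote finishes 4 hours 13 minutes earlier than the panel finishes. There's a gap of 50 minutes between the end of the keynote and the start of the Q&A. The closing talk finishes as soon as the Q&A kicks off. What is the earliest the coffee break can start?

12:35

The keynote ends at 15:58 − 253 min = 11:45.
The Q&A starts at 11:45 + 50 min = 12:35.
So the closing talk ends at 12:35.
The coffee break is bounded by the closing talk, so the earliest it can start is 12:35.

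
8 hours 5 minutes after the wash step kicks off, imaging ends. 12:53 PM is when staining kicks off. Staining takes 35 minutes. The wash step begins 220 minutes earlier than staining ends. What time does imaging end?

Staining ends at 12:53 PM + 35 min = 1:28 PM.
The wash step starts at 1:28 PM − 220 min = 9:48 AM.
Imaging ends at 9:48 AM + 485 min = 5:53 PM.

5:53 PM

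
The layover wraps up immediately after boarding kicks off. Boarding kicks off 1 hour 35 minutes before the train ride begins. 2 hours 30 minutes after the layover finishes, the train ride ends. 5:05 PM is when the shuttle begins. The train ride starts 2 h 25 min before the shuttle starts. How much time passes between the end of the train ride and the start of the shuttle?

1.5 hours

The train ride starts at 5:05 PM − 145 min = 2:40 PM.
Boarding starts at 2:40 PM − 95 min = 1:05 PM.
So the layover ends at 1:05 PM.
The train ride ends at 1:05 PM + 150 min = 3:35 PM.
From 3:35 PM to 5:05 PM is 1.5 hours.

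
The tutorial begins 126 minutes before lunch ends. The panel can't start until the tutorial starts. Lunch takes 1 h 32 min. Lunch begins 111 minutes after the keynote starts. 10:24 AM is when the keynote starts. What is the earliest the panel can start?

11:41 AM

Lunch starts at 10:24 AM + 111 min = 12:15 PM.
Lunch ends at 12:15 PM + 92 min = 1:47 PM.
The tutorial starts at 1:47 PM − 126 min = 11:41 AM.
The panel is bounded by the tutorial, so the earliest it can start is 11:41 AM.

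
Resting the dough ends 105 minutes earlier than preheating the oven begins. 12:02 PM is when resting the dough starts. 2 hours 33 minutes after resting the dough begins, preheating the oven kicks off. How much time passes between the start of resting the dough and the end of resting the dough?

48 minutes

Preheating the oven starts at 12:02 PM + 153 min = 2:35 PM.
Resting the dough ends at 2:35 PM − 105 min = 12:50 PM.
From 12:02 PM to 12:50 PM is 48 minutes.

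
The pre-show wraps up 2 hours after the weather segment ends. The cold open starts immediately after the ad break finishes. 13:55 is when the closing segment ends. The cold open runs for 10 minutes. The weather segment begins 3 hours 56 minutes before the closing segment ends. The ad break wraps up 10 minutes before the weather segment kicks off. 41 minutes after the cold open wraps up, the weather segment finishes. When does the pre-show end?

12:40

The weather segment starts at 13:55 − 236 min = 09:59.
The ad break ends at 09:59 − 10 min = 09:49.
So the cold open starts at 09:49.
The cold open ends at 09:49 + 10 min = 09:59.
The weather segment ends at 09:59 + 41 min = 10:40.
The pre-show ends at 10:40 + 120 min = 12:40.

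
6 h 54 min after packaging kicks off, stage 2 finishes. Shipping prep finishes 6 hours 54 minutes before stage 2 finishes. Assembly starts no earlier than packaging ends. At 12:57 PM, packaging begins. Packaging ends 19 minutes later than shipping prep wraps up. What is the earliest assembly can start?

Stage 2 ends at 12:57 PM + 414 min = 7:51 PM.
Shipping prep ends at 7:51 PM − 414 min = 12:57 PM.
Packaging ends at 12:57 PM + 19 min = 1:16 PM.
Assembly is bounded by packaging, so the earliest it can start is 1:16 PM.

1:16 PM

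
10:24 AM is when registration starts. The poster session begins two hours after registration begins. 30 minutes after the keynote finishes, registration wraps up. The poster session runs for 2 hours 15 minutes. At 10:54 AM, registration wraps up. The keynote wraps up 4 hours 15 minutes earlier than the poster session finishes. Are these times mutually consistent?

Yes

The poster session starts at 10:24 AM + 120 min = 12:24 PM.
The poster session ends at 12:24 PM + 135 min = 2:39 PM.
The keynote ends at 2:39 PM − 255 min = 10:24 AM.
Registration ends at 10:24 AM + 30 min = 10:54 AM.
That matches the stated 10:54 AM, so the schedule is consistent.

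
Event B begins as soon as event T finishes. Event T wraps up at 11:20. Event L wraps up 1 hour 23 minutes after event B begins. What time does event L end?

12:43

Event B starts at 11:20.
Event L ends at 11:20 + 83 min = 12:43.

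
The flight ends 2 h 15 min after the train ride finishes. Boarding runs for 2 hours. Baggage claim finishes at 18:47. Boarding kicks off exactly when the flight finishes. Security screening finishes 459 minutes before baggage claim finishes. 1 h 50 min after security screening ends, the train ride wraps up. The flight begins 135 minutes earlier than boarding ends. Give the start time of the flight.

Security screening ends at 18:47 − 459 min = 11:08.
The train ride ends at 11:08 + 110 min = 12:58.
The flight ends at 12:58 + 135 min = 15:13.
So boarding starts at 15:13.
Boarding ends at 15:13 + 120 min = 17:13.
The flight starts at 17:13 − 135 min = 14:58.

14:58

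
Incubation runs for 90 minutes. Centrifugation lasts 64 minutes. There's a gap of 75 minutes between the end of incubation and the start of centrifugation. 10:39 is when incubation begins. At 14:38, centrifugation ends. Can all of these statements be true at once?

No

Incubation ends at 10:39 + 90 min = 12:09.
Centrifugation starts at 12:09 + 75 min = 13:24.
Centrifugation ends at 13:24 + 64 min = 14:28.
But centrifugation is also said to end at 14:38 — a 10-minute conflict.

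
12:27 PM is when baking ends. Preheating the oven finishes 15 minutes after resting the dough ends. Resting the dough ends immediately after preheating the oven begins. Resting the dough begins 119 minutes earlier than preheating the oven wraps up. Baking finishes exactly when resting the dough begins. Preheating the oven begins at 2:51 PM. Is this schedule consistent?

No

Resting the dough ends at 2:51 PM.
Preheating the oven ends at 2:51 PM + 15 min = 3:06 PM.
Resting the dough starts at 3:06 PM − 119 min = 1:07 PM.
So baking ends at 1:07 PM.
But baking is also said to end at 12:27 PM — a 40-minute conflict.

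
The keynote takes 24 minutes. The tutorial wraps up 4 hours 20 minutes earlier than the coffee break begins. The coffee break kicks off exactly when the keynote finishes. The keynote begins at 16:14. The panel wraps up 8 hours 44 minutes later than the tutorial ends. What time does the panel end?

21:02

The keynote ends at 16:14 + 24 min = 16:38.
So the coffee break starts at 16:38.
The tutorial ends at 16:38 − 260 min = 12:18.
The panel ends at 12:18 + 524 min = 21:02.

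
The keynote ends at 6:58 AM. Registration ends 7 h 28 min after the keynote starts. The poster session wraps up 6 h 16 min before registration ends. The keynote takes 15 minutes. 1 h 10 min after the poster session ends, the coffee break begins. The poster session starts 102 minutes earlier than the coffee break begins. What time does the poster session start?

7:23 AM

The keynote starts at 6:58 AM − 15 min = 6:43 AM.
Registration ends at 6:43 AM + 448 min = 2:11 PM.
The poster session ends at 2:11 PM − 376 min = 7:55 AM.
The coffee break starts at 7:55 AM + 70 min = 9:05 AM.
The poster session starts at 9:05 AM − 102 min = 7:23 AM.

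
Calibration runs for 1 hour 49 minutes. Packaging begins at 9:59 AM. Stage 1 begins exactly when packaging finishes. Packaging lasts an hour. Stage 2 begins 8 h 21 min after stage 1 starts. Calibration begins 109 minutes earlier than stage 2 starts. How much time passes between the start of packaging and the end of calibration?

Packaging ends at 9:59 AM + 60 min = 10:59 AM.
So stage 1 starts at 10:59 AM.
Stage 2 starts at 10:59 AM + 501 min = 7:20 PM.
Calibration starts at 7:20 PM − 109 min = 5:31 PM.
Calibration ends at 5:31 PM + 109 min = 7:20 PM.
From 9:59 AM to 7:20 PM is 9 h 21 min.

9 h 21 min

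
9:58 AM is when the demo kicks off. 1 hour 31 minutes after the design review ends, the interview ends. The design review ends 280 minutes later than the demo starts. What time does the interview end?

The design review ends at 9:58 AM + 280 min = 2:38 PM.
The interview ends at 2:38 PM + 91 min = 4:09 PM.

4:09 PM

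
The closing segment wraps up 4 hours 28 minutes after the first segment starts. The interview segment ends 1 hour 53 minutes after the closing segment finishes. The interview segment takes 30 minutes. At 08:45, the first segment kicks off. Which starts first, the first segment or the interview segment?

The closing segment ends at 08:45 + 268 min = 13:13.
The interview segment ends at 13:13 + 113 min = 15:06.
The interview segment starts at 15:06 − 30 min = 14:36.
The first segment starts at 08:45 and the interview segment starts at 14:36, so the first segment is first.

the first segment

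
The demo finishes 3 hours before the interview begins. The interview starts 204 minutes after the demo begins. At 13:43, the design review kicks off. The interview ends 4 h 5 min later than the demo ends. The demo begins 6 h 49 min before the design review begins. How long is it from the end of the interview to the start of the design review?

140 minutes

The demo starts at 13:43 − 409 min = 06:54.
The interview starts at 06:54 + 204 min = 10:18.
The demo ends at 10:18 − 180 min = 07:18.
The interview ends at 07:18 + 245 min = 11:23.
From 11:23 to 13:43 is 140 minutes.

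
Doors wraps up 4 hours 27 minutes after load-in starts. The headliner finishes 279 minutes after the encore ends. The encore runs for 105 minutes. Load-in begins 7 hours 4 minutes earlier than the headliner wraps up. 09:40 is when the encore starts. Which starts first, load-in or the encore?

load-in

The encore ends at 09:40 + 105 min = 11:25.
The headliner ends at 11:25 + 279 min = 16:04.
Load-in starts at 16:04 − 424 min = 09:00.
Load-in starts at 09:00 and the encore starts at 09:40, so load-in is first.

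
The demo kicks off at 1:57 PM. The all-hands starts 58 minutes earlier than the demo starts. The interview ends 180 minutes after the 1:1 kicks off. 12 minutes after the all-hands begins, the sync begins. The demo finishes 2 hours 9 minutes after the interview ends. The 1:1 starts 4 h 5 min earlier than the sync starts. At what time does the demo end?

2:15 PM

The all-hands starts at 1:57 PM − 58 min = 12:59 PM.
The sync starts at 12:59 PM + 12 min = 1:11 PM.
The 1:1 starts at 1:11 PM − 245 min = 9:06 AM.
The interview ends at 9:06 AM + 180 min = 12:06 PM.
The demo ends at 12:06 PM + 129 min = 2:15 PM.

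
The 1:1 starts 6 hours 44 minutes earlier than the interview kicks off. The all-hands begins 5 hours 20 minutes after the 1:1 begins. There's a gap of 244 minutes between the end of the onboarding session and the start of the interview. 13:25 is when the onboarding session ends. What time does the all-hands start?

16:05

The interview starts at 13:25 + 244 min = 17:29.
The 1:1 starts at 17:29 − 404 min = 10:45.
The all-hands starts at 10:45 + 320 min = 16:05.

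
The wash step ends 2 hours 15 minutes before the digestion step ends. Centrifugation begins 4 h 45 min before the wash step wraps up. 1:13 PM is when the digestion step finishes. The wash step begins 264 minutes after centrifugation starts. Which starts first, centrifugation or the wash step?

The wash step ends at 1:13 PM − 135 min = 10:58 AM.
Centrifugation starts at 10:58 AM − 285 min = 6:13 AM.
The wash step starts at 6:13 AM + 264 min = 10:37 AM.
Centrifugation starts at 6:13 AM and the wash step starts at 10:37 AM, so centrifugation is first.

centrifugation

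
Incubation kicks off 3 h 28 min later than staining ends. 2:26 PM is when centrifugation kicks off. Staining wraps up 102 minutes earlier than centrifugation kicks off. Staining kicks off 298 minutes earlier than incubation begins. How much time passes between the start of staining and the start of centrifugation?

Staining ends at 2:26 PM − 102 min = 12:44 PM.
Incubation starts at 12:44 PM + 208 min = 4:12 PM.
Staining starts at 4:12 PM − 298 min = 11:14 AM.
From 11:14 AM to 2:26 PM is 3 hours 12 minutes.

3 hours 12 minutes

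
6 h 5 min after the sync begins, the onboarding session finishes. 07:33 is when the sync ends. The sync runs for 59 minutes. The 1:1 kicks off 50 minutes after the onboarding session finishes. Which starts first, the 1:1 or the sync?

the sync

The sync starts at 07:33 − 59 min = 06:34.
The onboarding session ends at 06:34 + 365 min = 12:39.
The 1:1 starts at 12:39 + 50 min = 13:29.
The 1:1 starts at 13:29 and the sync starts at 06:34, so the sync is first.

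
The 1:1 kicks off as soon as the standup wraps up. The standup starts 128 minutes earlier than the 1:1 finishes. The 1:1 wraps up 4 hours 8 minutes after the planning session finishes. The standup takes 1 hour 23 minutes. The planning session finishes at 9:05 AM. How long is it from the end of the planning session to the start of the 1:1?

3 h 23 min

The 1:1 ends at 9:05 AM + 248 min = 1:13 PM.
The standup starts at 1:13 PM − 128 min = 11:05 AM.
The standup ends at 11:05 AM + 83 min = 12:28 PM.
So the 1:1 starts at 12:28 PM.
From 9:05 AM to 12:28 PM is 3 h 23 min.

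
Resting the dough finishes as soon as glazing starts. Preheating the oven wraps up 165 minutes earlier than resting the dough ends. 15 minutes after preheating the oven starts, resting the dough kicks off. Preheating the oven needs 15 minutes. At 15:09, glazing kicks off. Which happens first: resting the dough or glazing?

Resting the dough ends at 15:09.
Preheating the oven ends at 15:09 − 165 min = 12:24.
Preheating the oven starts at 12:24 − 15 min = 12:09.
Resting the dough starts at 12:09 + 15 min = 12:24.
Resting the dough starts at 12:24 and glazing starts at 15:09, so resting the dough is first.

resting the dough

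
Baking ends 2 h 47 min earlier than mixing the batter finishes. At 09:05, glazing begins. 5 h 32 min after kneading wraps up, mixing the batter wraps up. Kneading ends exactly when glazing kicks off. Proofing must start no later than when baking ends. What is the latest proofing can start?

11:50

Kneading ends at 09:05.
Mixing the batter ends at 09:05 + 332 min = 14:37.
Baking ends at 14:37 − 167 min = 11:50.
Proofing is bounded by baking, so the latest it can start is 11:50.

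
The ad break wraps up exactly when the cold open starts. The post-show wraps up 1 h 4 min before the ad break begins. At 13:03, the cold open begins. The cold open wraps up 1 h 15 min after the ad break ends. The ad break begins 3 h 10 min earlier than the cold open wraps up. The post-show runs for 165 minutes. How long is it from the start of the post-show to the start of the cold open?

5 hours 44 minutes

The ad break ends at 13:03.
The cold open ends at 13:03 + 75 min = 14:18.
The ad break starts at 14:18 − 190 min = 11:08.
The post-show ends at 11:08 − 64 min = 10:04.
The post-show starts at 10:04 − 165 min = 07:19.
From 07:19 to 13:03 is 5 hours 44 minutes.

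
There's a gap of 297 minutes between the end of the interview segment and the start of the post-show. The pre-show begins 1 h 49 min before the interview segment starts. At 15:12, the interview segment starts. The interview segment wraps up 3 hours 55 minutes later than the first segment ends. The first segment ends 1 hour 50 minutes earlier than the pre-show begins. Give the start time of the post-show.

20:25

The pre-show starts at 15:12 − 109 min = 13:23.
The first segment ends at 13:23 − 110 min = 11:33.
The interview segment ends at 11:33 + 235 min = 15:28.
The post-show starts at 15:28 + 297 min = 20:25.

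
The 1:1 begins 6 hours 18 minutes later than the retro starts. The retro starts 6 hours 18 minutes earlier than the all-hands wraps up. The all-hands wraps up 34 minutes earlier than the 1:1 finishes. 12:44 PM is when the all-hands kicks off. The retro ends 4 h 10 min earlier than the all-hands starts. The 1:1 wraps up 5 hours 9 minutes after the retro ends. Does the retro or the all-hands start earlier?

the retro

The retro ends at 12:44 PM − 250 min = 8:34 AM.
The 1:1 ends at 8:34 AM + 309 min = 1:43 PM.
The all-hands ends at 1:43 PM − 34 min = 1:09 PM.
The retro starts at 1:09 PM − 378 min = 6:51 AM.
The retro starts at 6:51 AM and the all-hands starts at 12:44 PM, so the retro is first.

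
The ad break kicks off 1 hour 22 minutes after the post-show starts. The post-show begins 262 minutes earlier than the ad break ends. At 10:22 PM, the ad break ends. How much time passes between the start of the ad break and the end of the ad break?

The post-show starts at 10:22 PM − 262 min = 6:00 PM.
The ad break starts at 6:00 PM + 82 min = 7:22 PM.
From 7:22 PM to 10:22 PM is 180 minutes.

180 minutes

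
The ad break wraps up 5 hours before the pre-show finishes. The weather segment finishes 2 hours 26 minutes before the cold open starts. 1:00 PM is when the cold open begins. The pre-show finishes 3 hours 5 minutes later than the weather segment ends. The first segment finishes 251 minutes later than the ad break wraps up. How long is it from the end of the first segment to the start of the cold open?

The weather segment ends at 1:00 PM − 146 min = 10:34 AM.
The pre-show ends at 10:34 AM + 185 min = 1:39 PM.
The ad break ends at 1:39 PM − 300 min = 8:39 AM.
The first segment ends at 8:39 AM + 251 min = 12:50 PM.
From 12:50 PM to 1:00 PM is 10 minutes.

10 minutes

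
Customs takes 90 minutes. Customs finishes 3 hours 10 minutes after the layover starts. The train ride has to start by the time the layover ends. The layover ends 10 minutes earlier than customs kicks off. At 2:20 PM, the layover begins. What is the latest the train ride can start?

Customs ends at 2:20 PM + 190 min = 5:30 PM.
Customs starts at 5:30 PM − 90 min = 4:00 PM.
The layover ends at 4:00 PM − 10 min = 3:50 PM.
The train ride is bounded by the layover, so the latest it can start is 3:50 PM.

3:50 PM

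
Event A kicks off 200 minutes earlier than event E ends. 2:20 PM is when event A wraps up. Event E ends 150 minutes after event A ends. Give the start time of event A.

1:30 PM

Event E ends at 2:20 PM + 150 min = 4:50 PM.
Event A starts at 4:50 PM − 200 min = 1:30 PM.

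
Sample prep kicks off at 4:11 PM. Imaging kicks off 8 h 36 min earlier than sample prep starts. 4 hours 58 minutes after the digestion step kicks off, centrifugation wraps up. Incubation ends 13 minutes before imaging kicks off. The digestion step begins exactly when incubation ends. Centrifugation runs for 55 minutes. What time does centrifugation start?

11:25 AM

Imaging starts at 4:11 PM − 516 min = 7:35 AM.
Incubation ends at 7:35 AM − 13 min = 7:22 AM.
So the digestion step starts at 7:22 AM.
Centrifugation ends at 7:22 AM + 298 min = 12:20 PM.
Centrifugation starts at 12:20 PM − 55 min = 11:25 AM.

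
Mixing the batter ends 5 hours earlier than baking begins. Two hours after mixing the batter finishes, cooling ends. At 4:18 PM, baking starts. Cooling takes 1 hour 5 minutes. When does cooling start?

Mixing the batter ends at 4:18 PM − 300 min = 11:18 AM.
Cooling ends at 11:18 AM + 120 min = 1:18 PM.
Cooling starts at 1:18 PM − 65 min = 12:13 PM.

12:13 PM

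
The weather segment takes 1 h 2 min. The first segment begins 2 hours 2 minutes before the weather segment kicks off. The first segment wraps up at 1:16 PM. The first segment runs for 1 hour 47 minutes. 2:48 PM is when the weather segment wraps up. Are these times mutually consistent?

The weather segment starts at 2:48 PM − 62 min = 1:46 PM.
The first segment starts at 1:46 PM − 122 min = 11:44 AM.
The first segment ends at 11:44 AM + 107 min = 1:31 PM.
But the first segment is also said to end at 1:16 PM — a 15-minute conflict.

No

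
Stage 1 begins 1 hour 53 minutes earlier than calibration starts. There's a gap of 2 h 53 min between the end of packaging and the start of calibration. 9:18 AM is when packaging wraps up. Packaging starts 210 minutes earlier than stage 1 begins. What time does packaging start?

Calibration starts at 9:18 AM + 173 min = 12:11 PM.
Stage 1 starts at 12:11 PM − 113 min = 10:18 AM.
Packaging starts at 10:18 AM − 210 min = 6:48 AM.

6:48 AM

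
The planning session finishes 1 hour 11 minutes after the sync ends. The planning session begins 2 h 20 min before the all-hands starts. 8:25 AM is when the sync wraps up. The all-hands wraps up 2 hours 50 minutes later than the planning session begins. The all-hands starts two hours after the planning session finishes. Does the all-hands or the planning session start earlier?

The planning session ends at 8:25 AM + 71 min = 9:36 AM.
The all-hands starts at 9:36 AM + 120 min = 11:36 AM.
The planning session starts at 11:36 AM − 140 min = 9:16 AM.
The all-hands starts at 11:36 AM and the planning session starts at 9:16 AM, so the planning session is first.

the planning session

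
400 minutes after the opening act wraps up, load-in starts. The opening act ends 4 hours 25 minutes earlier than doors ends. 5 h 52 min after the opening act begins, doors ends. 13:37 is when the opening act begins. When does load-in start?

Doors ends at 13:37 + 352 min = 19:29.
The opening act ends at 19:29 − 265 min = 15:04.
Load-in starts at 15:04 + 400 min = 21:44.

21:44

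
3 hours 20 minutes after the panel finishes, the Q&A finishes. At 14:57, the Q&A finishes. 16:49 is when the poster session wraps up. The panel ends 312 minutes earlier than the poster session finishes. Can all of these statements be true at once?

The panel ends at 16:49 − 312 min = 11:37.
The Q&A ends at 11:37 + 200 min = 14:57.
That matches the stated 14:57, so the schedule is consistent.

Yes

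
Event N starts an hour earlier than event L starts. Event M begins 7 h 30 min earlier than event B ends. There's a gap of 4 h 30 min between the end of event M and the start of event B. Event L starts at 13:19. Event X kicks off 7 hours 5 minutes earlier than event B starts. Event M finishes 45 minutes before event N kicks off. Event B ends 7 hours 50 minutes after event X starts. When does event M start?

09:19

Event N starts at 13:19 − 60 min = 12:19.
Event M ends at 12:19 − 45 min = 11:34.
Event B starts at 11:34 + 270 min = 16:04.
Event X starts at 16:04 − 425 min = 08:59.
Event B ends at 08:59 + 470 min = 16:49.
Event M starts at 16:49 − 450 min = 09:19.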